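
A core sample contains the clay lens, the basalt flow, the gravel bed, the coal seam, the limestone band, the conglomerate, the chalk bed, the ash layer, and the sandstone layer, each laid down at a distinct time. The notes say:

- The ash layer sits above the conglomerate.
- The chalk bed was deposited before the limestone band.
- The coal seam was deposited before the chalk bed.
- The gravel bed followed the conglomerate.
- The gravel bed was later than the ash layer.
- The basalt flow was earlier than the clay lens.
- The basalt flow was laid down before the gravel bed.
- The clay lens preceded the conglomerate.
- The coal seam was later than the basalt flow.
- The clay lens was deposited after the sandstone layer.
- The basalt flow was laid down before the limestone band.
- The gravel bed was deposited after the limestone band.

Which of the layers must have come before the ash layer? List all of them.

Directly stated before the ash layer: the conglomerate.
The basalt flow reaches the ash layer via the basalt flow → the clay lens → the conglomerate → the ash layer.
The clay lens reaches the ash layer via the clay lens → the conglomerate → the ash layer.
The sandstone layer reaches the ash layer via the sandstone layer → the clay lens → the conglomerate → the ash layer.

the basalt flow, the clay lens, the conglomerate, the sandstone layer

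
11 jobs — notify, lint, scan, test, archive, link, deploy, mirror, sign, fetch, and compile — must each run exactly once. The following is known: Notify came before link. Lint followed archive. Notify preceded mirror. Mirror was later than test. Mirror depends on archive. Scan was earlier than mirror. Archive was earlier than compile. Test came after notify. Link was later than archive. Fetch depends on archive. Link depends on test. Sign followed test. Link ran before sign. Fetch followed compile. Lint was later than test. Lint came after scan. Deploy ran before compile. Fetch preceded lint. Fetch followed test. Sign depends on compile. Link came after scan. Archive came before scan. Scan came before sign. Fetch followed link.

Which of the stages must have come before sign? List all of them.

archive, compile, deploy, link, notify, scan, test

Directly stated before sign: compile, link, scan, and test.
Archive reaches sign via archive → link → sign.
Deploy reaches sign via deploy → compile → sign.
Notify reaches sign via notify → test → sign.
No chain forces mirror (or any of the others) ahead of sign.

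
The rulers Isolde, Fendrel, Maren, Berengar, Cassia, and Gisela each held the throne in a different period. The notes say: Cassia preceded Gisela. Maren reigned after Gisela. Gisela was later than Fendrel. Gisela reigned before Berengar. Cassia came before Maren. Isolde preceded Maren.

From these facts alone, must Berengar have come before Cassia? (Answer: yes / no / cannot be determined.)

Tracing the constraints gives Cassia → Gisela → Berengar, so Cassia must come before Berengar.
That means Berengar cannot be before Cassia.

no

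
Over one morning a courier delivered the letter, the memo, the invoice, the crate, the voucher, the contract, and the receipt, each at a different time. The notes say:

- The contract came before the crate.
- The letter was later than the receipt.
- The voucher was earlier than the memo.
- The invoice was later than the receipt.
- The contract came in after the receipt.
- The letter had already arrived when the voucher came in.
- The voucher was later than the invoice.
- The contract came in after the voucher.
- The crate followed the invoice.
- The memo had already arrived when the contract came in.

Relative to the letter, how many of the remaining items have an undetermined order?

1

Forced before the letter: the receipt; forced after the letter: the contract, the crate, the memo, and the voucher.
That leaves the invoice with no forced order relative to the letter — 1.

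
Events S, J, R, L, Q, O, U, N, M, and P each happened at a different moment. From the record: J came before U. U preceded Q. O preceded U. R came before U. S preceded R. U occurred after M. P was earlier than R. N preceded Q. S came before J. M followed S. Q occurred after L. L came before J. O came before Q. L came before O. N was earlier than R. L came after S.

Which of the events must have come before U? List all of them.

J, L, M, N, O, P, R, S

Directly stated before U: J, M, O, and R.
L reaches U via L → J → U.
N reaches U via N → R → U.
P reaches U via P → R → U.
Likewise S reaches U by chaining the stated constraints.
No chain forces Q ahead of U.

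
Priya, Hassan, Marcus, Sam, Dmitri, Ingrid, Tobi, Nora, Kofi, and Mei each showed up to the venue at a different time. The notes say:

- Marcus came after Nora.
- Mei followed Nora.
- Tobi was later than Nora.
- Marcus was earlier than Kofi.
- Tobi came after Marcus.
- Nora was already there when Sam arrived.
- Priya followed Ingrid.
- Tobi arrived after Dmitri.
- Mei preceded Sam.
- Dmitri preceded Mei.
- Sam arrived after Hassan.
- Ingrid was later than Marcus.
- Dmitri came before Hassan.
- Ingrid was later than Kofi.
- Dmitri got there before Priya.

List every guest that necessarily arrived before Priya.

Dmitri, Ingrid, Kofi, Marcus, Nora

Directly stated before Priya: Dmitri and Ingrid.
Kofi reaches Priya via Kofi → Ingrid → Priya.
Marcus reaches Priya via Marcus → Ingrid → Priya.
Nora reaches Priya via Nora → Marcus → Ingrid → Priya.
No chain forces Hassan (or any of the others) ahead of Priya.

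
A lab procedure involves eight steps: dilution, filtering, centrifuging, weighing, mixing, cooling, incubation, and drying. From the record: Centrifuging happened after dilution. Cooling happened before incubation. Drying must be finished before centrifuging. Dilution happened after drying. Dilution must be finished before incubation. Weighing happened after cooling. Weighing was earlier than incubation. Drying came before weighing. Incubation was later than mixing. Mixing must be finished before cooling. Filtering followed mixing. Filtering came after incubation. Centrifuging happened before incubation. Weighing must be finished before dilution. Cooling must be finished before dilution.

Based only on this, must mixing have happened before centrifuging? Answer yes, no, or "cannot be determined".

yes

Chain the constraints: mixing → cooling → dilution → centrifuging. Each link is directly stated, so mixing comes before centrifuging.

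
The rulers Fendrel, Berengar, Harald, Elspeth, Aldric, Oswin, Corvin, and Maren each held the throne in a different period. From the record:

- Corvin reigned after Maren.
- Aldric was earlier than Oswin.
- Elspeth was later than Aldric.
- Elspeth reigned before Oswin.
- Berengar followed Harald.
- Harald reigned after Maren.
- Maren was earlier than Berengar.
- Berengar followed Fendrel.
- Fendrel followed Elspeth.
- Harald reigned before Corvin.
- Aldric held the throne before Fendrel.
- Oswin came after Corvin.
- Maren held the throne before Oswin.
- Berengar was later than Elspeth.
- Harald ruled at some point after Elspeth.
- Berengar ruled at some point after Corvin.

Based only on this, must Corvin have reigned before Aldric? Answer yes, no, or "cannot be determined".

Tracing the constraints gives Aldric → Elspeth → Harald → Corvin, so Aldric must come before Corvin.
That means Corvin cannot be before Aldric.

no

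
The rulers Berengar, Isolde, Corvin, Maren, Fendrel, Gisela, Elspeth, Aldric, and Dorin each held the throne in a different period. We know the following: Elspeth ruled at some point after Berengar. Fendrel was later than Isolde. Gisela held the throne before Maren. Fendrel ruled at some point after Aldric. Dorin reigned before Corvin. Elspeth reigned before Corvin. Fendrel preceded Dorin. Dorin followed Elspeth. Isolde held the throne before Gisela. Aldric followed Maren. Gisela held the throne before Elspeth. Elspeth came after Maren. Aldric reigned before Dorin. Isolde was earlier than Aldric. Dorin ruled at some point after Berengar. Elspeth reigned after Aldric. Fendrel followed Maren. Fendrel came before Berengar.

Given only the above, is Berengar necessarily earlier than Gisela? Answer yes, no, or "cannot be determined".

no

Tracing the constraints gives Gisela → Maren → Fendrel → Berengar, so Gisela must come before Berengar.
That means Berengar cannot be before Gisela.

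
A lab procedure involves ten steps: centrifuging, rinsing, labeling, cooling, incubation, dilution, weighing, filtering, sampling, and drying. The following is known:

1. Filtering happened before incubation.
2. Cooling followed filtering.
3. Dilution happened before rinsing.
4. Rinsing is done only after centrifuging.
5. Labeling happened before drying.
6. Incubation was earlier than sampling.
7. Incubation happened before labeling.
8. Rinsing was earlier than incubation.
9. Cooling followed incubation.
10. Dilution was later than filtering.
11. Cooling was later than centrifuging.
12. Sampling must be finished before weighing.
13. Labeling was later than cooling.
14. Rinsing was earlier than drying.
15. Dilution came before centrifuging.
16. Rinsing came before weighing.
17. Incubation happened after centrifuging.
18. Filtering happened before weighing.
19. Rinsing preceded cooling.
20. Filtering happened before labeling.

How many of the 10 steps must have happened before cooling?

Directly stated before cooling: centrifuging, filtering, incubation, and rinsing.
Dilution reaches cooling via dilution → centrifuging → cooling.
No chain forces drying (or any of the others) ahead of cooling.
That's centrifuging, dilution, filtering, incubation, and rinsing — 5 in all.

5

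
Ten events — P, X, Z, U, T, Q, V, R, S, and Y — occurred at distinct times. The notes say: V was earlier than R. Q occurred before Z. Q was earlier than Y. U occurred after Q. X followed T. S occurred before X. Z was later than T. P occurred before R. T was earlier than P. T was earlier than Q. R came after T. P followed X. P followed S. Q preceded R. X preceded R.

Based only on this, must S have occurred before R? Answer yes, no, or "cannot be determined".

Chain the constraints: S → X → R. Each link is directly stated, so S comes before R.

yes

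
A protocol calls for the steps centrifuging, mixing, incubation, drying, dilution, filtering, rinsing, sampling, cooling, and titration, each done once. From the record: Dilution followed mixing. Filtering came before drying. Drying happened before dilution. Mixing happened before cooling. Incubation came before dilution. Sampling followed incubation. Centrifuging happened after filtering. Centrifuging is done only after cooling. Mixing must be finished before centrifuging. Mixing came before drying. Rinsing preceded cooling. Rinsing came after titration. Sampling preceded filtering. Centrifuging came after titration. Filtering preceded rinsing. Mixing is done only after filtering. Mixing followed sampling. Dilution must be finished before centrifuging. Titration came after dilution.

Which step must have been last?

Every other step has a chain of constraints placing it before centrifuging, so centrifuging is last.

centrifuging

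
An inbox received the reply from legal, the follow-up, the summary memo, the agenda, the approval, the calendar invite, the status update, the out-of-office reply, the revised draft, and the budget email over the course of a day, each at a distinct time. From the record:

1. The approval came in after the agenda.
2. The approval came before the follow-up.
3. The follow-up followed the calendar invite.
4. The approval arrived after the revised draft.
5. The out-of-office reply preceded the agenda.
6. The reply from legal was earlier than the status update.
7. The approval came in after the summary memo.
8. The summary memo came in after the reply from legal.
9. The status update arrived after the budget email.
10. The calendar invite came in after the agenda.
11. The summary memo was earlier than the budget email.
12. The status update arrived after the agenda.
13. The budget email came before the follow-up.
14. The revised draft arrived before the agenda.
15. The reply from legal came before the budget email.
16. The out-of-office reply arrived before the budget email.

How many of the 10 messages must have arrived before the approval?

5

Directly stated before the approval: the agenda, the revised draft, and the summary memo.
The out-of-office reply reaches the approval via the out-of-office reply → the agenda → the approval.
The reply from legal reaches the approval via the reply from legal → the summary memo → the approval.
No chain forces the budget email (or any of the others) ahead of the approval.
That's the agenda, the out-of-office reply, the reply from legal, the revised draft, and the summary memo — 5 in all.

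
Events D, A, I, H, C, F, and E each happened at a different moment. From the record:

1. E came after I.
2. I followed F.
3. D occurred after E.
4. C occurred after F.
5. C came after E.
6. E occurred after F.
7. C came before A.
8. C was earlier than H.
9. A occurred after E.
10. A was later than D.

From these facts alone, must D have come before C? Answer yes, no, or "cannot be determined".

No chain of stated constraints runs from D to C, and none runs from C to D either.
So the relative order of D and C is not fixed by the given facts.

cannot be determined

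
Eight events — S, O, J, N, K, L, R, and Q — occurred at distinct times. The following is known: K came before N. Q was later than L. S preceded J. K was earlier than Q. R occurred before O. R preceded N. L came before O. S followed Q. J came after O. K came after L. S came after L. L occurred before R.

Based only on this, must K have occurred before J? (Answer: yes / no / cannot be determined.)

Chain the constraints: K → Q → S → J. Each link is directly stated, so K comes before J.

yes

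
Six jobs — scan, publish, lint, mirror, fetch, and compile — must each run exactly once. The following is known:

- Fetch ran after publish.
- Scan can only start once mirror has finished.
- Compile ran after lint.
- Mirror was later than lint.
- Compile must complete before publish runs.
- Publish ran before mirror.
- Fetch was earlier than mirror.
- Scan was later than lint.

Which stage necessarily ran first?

lint

Lint has a chain of constraints placing it before every other stage, so lint must be first.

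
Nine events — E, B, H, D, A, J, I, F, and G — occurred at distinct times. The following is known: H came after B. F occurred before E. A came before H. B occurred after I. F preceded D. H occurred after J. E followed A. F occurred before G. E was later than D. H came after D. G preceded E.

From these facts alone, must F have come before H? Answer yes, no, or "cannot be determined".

Chain the constraints: F → D → H. Each link is directly stated, so F comes before H.

yes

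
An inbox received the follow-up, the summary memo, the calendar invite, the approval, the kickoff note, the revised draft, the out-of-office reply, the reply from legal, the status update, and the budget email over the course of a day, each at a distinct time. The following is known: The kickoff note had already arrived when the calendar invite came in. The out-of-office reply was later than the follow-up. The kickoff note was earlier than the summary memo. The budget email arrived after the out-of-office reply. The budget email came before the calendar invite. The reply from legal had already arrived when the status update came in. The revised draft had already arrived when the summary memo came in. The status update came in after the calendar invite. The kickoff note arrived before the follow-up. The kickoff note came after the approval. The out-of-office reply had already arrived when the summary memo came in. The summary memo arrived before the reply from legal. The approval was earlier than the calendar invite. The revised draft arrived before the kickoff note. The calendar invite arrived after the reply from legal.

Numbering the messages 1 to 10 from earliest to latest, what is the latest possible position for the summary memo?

The summary memo must come before the calendar invite, the reply from legal, and the status update — 3 messages forced after it.
Everything else can be placed before the summary memo in some valid order, so the summary memo can sit as late as position 10 − 3 = 7.

7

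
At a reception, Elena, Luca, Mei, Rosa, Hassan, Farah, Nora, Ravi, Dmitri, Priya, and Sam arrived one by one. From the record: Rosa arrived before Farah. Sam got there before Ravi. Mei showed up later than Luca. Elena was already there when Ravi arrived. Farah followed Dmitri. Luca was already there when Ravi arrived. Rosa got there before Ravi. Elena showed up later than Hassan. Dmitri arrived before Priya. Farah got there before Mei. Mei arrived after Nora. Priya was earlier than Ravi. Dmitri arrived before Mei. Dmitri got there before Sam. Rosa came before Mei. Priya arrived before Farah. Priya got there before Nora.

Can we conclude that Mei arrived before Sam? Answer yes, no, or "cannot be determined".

cannot be determined

No chain of stated constraints runs from Mei to Sam, and none runs from Sam to Mei either.
So the relative order of Mei and Sam is not fixed by the given facts.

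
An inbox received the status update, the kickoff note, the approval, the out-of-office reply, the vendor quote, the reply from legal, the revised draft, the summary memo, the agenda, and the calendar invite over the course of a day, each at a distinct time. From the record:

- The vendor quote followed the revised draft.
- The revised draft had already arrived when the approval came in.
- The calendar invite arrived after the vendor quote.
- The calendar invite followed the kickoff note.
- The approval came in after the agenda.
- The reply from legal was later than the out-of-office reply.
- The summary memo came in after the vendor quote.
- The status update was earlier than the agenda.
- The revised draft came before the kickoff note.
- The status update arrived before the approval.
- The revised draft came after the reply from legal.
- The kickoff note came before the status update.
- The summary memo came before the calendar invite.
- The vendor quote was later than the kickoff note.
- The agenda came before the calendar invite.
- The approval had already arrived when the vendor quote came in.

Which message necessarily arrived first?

the out-of-office reply

The out-of-office reply has a chain of constraints placing it before every other message, so the out-of-office reply must be first.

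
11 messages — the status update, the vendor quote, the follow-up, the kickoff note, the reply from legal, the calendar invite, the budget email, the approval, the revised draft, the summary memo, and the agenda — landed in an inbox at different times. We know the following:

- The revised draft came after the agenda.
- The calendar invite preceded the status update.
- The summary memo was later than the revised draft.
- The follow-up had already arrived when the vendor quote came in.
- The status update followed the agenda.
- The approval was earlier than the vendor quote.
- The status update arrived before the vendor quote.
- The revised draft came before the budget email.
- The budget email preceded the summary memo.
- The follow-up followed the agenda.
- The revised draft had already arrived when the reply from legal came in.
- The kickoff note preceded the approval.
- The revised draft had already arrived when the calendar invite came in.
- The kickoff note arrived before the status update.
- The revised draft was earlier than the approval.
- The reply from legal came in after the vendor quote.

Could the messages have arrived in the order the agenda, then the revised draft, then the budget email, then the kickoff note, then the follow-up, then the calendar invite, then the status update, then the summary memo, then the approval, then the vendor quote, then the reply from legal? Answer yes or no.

Check each stated constraint against the proposed order — e.g. the revised draft is ahead of the approval; the revised draft is ahead of the reply from legal. Every pair is in the required order; nothing is violated.

yes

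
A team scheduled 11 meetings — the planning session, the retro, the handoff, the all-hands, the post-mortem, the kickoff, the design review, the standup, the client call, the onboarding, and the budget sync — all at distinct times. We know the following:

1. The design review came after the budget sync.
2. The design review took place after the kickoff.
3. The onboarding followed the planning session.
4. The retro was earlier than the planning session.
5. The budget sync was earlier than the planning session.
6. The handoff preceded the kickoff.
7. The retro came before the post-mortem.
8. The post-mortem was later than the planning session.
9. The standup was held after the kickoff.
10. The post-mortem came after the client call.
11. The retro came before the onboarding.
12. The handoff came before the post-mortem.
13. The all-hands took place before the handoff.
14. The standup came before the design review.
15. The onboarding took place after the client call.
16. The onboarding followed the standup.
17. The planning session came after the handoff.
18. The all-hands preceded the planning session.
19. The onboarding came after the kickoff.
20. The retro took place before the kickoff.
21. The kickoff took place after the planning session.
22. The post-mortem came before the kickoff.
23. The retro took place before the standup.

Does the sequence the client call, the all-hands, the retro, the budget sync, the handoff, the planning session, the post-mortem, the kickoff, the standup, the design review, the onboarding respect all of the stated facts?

Check each stated constraint against the proposed order — e.g. the retro is ahead of the onboarding; the client call is ahead of the onboarding. Every pair is in the required order; nothing is violated.

yes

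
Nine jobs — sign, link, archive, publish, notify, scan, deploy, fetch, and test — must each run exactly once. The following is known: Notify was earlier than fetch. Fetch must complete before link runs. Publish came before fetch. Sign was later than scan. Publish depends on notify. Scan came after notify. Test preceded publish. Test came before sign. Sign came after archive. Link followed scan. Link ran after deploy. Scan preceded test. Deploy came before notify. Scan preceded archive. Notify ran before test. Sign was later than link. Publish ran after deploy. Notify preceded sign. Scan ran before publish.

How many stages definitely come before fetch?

5

Directly stated before fetch: notify and publish.
Deploy reaches fetch via deploy → notify → fetch.
Scan reaches fetch via scan → publish → fetch.
Test reaches fetch via test → publish → fetch.
No chain forces link (or any of the others) ahead of fetch.
That's deploy, notify, publish, scan, and test — 5 in all.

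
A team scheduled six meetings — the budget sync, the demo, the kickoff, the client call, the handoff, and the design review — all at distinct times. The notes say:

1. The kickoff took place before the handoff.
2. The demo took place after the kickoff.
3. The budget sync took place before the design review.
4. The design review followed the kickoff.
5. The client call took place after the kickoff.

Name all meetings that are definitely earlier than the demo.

Directly stated before the demo: the kickoff.

the kickoff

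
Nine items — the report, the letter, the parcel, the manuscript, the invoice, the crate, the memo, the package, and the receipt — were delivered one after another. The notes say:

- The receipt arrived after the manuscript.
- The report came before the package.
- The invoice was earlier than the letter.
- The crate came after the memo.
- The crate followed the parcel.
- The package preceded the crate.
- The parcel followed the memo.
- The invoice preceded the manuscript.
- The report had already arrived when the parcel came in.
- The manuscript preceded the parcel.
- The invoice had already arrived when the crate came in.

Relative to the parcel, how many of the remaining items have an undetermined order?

Forced before the parcel: the invoice, the manuscript, the memo, and the report; forced after the parcel: the crate.
That leaves the letter, the package, and the receipt with no forced order relative to the parcel — 3.

3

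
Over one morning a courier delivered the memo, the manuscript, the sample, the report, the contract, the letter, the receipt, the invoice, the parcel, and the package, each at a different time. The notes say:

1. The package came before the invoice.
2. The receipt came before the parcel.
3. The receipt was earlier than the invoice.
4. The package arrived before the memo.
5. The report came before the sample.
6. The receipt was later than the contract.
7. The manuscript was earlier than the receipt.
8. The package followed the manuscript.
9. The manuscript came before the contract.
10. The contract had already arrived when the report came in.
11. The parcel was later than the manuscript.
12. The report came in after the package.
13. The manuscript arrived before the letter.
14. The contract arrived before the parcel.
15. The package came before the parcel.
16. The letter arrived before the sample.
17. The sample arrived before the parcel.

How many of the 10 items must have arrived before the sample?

5

Directly stated before the sample: the letter and the report.
The contract reaches the sample via the contract → the report → the sample.
The manuscript reaches the sample via the manuscript → the letter → the sample.
The package reaches the sample via the package → the report → the sample.
No chain forces the parcel (or any of the others) ahead of the sample.
That's the contract, the letter, the manuscript, the package, and the report — 5 in all.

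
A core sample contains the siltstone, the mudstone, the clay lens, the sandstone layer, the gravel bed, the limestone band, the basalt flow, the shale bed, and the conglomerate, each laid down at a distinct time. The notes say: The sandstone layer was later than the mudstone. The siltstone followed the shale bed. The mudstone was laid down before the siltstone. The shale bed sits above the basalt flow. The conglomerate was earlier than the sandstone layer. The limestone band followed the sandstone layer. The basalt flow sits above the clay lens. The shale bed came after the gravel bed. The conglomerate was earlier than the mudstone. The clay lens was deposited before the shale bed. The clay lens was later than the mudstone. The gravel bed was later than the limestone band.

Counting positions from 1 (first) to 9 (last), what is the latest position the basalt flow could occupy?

The basalt flow must come before the shale bed and the siltstone — 2 layers forced after it.
Everything else can be placed before the basalt flow in some valid order, so the basalt flow can sit as late as position 9 − 2 = 7.

7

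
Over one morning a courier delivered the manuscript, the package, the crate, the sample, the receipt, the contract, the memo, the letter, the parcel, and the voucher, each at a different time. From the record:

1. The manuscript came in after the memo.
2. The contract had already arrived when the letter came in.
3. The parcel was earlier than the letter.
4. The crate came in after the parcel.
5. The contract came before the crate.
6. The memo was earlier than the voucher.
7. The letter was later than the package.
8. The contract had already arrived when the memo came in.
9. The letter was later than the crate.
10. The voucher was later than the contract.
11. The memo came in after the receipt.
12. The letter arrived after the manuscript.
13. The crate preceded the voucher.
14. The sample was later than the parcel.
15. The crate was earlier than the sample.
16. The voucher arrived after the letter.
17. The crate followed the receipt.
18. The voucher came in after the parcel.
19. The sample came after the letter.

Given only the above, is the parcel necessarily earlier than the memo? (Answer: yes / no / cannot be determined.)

No chain of stated constraints runs from the parcel to the memo, and none runs from the memo to the parcel either.
So the relative order of the parcel and the memo is not fixed by the given facts.

cannot be determined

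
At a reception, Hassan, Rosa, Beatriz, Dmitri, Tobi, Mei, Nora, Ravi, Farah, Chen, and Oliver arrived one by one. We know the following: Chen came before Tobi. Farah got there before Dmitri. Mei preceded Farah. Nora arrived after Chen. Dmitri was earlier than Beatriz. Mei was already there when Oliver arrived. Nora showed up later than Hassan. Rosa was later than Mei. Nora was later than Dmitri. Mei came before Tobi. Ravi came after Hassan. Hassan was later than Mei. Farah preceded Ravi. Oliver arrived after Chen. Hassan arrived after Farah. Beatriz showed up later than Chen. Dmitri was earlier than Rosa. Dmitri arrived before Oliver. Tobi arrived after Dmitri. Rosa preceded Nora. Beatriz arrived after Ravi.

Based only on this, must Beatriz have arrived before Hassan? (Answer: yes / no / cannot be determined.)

no

Tracing the constraints gives Hassan → Ravi → Beatriz, so Hassan must come before Beatriz.
That means Beatriz cannot be before Hassan.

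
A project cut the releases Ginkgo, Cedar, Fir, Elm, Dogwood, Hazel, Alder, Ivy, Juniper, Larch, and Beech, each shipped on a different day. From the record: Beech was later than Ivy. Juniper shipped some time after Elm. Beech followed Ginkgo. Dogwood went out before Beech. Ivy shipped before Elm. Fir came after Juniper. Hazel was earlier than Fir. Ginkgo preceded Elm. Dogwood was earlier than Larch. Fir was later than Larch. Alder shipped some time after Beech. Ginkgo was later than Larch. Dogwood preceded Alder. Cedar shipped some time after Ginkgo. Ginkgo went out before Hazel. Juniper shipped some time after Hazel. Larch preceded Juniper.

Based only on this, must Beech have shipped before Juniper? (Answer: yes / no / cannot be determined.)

No chain of stated constraints runs from Beech to Juniper, and none runs from Juniper to Beech either.
So the relative order of Beech and Juniper is not fixed by the given facts.

cannot be determined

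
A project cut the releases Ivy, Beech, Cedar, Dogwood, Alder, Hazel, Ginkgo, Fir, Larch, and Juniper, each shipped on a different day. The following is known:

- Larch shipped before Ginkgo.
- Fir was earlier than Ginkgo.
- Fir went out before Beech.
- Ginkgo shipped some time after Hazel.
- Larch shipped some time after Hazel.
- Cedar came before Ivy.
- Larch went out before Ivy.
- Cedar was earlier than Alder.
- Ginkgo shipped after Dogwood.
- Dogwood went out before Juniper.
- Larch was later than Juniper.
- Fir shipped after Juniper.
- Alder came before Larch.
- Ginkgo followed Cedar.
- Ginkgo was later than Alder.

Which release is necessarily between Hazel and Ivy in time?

Larch

Tracing the constraints gives Hazel → Larch → Ivy, so Larch sits after Hazel and before Ivy.
No other release is forced both after Hazel and before Ivy.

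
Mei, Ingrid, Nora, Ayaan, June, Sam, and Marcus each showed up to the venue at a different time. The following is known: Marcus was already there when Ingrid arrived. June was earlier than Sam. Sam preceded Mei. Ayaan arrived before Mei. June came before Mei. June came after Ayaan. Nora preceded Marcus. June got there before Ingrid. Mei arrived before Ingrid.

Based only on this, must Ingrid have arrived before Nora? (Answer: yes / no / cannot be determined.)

no

Tracing the constraints gives Nora → Marcus → Ingrid, so Nora must come before Ingrid.
That means Ingrid cannot be before Nora.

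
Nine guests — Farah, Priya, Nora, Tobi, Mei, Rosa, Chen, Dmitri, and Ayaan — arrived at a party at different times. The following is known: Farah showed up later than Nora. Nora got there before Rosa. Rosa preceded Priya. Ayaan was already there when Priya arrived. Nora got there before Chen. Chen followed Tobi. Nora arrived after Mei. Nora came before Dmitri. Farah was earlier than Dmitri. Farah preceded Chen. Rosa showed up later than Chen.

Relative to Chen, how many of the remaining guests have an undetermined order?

Forced before Chen: Farah, Mei, Nora, and Tobi; forced after Chen: Priya and Rosa.
That leaves Ayaan and Dmitri with no forced order relative to Chen — 2.

2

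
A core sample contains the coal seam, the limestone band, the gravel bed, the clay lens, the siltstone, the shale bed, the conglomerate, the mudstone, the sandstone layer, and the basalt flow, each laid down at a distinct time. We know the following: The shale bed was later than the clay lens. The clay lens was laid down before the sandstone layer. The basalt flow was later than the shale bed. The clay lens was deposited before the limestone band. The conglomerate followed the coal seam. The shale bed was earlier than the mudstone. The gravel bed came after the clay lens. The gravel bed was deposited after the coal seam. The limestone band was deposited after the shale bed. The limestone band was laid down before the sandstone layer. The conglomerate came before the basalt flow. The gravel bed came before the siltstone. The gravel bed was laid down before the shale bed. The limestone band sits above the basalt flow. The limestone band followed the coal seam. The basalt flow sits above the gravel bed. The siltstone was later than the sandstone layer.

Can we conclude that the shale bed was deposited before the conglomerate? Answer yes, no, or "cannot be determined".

No chain of stated constraints runs from the shale bed to the conglomerate, and none runs from the conglomerate to the shale bed either.
So the relative order of the shale bed and the conglomerate is not fixed by the given facts.

cannot be determined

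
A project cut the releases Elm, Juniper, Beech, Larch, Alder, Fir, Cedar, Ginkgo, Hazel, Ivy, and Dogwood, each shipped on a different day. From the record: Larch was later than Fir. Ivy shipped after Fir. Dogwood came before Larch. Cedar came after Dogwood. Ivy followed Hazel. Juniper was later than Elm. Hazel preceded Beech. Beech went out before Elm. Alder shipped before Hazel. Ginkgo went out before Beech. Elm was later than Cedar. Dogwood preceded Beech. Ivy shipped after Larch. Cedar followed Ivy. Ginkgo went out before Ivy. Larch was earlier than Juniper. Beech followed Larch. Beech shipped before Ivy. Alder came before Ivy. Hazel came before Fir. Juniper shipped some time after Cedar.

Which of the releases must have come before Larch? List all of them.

Directly stated before Larch: Dogwood and Fir.
Alder reaches Larch via Alder → Hazel → Fir → Larch.
Hazel reaches Larch via Hazel → Fir → Larch.

Alder, Dogwood, Fir, Hazel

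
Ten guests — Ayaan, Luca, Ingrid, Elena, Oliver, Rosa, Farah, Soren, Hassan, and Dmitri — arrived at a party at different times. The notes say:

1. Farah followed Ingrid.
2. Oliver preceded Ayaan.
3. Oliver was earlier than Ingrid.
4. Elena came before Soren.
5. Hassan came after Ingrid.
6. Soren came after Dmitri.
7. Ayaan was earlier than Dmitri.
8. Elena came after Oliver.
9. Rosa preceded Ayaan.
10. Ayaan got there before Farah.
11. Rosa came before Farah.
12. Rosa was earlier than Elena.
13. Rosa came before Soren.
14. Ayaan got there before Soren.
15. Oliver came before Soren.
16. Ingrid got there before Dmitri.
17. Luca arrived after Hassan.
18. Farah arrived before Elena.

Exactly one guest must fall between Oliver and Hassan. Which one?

Ingrid

Tracing the constraints gives Oliver → Ingrid → Hassan, so Ingrid sits after Oliver and before Hassan.
No other guest is forced both after Oliver and before Hassan.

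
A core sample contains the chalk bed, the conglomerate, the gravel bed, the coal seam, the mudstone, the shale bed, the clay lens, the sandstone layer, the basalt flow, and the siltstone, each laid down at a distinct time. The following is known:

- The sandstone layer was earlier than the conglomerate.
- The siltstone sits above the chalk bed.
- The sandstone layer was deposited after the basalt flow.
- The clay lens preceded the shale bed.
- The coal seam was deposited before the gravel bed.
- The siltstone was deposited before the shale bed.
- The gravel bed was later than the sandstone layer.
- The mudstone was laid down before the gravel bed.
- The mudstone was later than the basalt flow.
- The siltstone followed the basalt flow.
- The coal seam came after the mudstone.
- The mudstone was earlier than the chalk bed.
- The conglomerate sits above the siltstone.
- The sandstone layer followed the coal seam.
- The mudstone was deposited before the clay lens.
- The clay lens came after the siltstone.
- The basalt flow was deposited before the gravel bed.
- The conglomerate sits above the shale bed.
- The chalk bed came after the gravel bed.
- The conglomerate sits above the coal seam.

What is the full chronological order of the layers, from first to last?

The constraints fix every adjacent pair, so only one ordering works:
the basalt flow → the mudstone → the coal seam → the sandstone layer → the gravel bed → the chalk bed → the siltstone → the clay lens → the shale bed → the conglomerate.

the basalt flow, the mudstone, the coal seam, the sandstone layer, the gravel bed, the chalk bed, the siltstone, the clay lens, the shale bed, the conglomerate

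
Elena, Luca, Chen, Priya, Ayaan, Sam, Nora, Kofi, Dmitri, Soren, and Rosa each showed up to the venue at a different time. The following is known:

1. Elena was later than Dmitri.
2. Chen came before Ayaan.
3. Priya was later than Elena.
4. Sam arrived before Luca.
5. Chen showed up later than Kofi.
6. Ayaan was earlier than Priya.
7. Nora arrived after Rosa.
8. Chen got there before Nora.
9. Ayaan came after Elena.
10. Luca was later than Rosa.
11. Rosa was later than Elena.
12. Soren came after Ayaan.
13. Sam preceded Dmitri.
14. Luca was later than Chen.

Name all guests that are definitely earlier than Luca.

Chen, Dmitri, Elena, Kofi, Rosa, Sam

Directly stated before Luca: Chen, Rosa, and Sam.
Dmitri reaches Luca via Dmitri → Elena → Rosa → Luca.
Elena reaches Luca via Elena → Rosa → Luca.
Kofi reaches Luca via Kofi → Chen → Luca.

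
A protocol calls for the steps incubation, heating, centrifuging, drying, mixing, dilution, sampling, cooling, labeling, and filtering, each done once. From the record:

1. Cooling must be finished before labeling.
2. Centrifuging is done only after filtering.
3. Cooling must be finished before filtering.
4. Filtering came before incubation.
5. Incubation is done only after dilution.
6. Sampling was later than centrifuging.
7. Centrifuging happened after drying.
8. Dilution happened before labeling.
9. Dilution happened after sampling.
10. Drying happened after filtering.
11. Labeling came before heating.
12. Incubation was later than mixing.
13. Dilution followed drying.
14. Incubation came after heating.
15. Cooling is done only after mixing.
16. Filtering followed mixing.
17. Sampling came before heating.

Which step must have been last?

incubation

Every other step has a chain of constraints placing it before incubation, so incubation is last.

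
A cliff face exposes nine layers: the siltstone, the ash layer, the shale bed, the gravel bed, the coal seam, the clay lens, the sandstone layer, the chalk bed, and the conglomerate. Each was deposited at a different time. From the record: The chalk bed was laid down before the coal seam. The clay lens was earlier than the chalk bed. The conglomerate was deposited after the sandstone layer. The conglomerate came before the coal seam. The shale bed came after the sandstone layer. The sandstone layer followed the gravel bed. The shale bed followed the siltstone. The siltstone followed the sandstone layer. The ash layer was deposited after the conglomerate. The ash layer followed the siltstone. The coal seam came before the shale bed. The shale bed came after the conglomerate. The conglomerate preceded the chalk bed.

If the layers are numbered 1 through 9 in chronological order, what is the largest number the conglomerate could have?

The conglomerate must come before the ash layer, the chalk bed, the coal seam, and the shale bed — 4 layers forced after it.
Everything else can be placed before the conglomerate in some valid order, so the conglomerate can sit as late as position 9 − 4 = 5.

5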